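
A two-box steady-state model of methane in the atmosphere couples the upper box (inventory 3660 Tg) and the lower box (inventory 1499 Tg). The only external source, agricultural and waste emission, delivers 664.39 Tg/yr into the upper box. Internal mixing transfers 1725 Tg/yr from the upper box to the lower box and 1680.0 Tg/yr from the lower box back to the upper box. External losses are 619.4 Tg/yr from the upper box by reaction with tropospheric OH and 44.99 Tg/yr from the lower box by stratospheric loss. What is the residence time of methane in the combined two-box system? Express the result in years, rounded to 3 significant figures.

For the system as a whole, the A↔B exchange is internal and contributes nothing to the throughput; only the external sinks remove mass.
M_total = 3660 + 1499 = 5159.0 Tg.
ΣF_external_out = 619.4 + 44.99 = 664.39 Tg/yr.
τ = M_total / ΣF_ext = 5159.0 / 664.39 = 7.765 yr.

7.77 yr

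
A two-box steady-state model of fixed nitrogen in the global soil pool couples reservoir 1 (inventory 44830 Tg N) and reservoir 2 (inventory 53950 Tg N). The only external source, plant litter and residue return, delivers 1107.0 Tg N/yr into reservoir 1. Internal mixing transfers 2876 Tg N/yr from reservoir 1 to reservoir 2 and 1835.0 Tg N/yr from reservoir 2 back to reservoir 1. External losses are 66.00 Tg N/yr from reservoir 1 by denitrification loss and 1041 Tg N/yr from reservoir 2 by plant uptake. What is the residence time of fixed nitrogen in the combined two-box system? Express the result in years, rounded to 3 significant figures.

89.2 yr

Treat the two boxes together as one reservoir: the mixing fluxes between them are internal recycling, so τ = ΣM / Σ(external losses).
M_total = 44830 + 53950 = 98780 Tg N.
ΣF_external_out = 66.00 + 1041 = 1107.0 Tg N/yr.
τ = M_total / ΣF_ext = 98780 / 1107.0 = 89.23 yr.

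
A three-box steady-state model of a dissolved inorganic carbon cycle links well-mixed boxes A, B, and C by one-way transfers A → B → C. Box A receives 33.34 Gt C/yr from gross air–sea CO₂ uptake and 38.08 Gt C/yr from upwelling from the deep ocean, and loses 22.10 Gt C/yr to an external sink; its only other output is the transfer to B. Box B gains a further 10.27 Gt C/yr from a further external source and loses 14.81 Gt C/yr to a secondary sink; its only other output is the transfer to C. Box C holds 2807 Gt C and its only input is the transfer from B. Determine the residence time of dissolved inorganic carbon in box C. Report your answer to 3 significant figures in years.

62.7 yr

Box A: F(A→B) = (33.34 + 38.08) − 22.10 = 49.320 Gt C/yr.
Box B: F(B→C) = (49.320 + 10.27) − 14.81 = 44.780 Gt C/yr.
Box C throughput = its input = 44.780 Gt C/yr; τ = 2807 / 44.780 = 62.68 yr.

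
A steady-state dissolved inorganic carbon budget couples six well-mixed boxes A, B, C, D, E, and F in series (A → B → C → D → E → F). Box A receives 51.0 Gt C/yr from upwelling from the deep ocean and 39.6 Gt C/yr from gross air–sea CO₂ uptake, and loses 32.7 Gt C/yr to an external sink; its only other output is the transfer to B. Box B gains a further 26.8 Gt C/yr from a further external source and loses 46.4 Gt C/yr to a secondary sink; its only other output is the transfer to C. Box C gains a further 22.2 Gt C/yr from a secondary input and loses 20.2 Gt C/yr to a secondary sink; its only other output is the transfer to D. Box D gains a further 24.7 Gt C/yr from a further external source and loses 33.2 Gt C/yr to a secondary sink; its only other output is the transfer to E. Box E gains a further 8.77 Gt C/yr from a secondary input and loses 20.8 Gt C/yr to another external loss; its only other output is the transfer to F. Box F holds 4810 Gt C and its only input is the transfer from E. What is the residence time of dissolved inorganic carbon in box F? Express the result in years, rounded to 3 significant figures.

Box A: F(A→B) = (51.0 + 39.6) − 32.7 = 57.900 Gt C/yr.
Box B: F(B→C) = (57.900 + 26.8) − 46.4 = 38.300 Gt C/yr.
Box C: F(C→D) = (38.300 + 22.2) − 20.2 = 40.300 Gt C/yr.
Box D: F(D→E) = (40.300 + 24.7) − 33.2 = 31.800 Gt C/yr.
Box E: F(E→F) = (31.800 + 8.77) − 20.8 = 19.770 Gt C/yr.
Box F throughput = its input = 19.770 Gt C/yr; τ = 4810 / 19.770 = 243.3 yr.

243 yr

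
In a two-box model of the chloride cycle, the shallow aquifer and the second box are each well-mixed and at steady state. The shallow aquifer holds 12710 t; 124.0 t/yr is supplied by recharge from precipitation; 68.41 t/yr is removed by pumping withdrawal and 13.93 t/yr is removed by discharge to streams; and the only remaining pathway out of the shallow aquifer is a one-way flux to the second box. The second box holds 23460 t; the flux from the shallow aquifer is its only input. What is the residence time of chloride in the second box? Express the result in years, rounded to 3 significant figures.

563 yr

Balance the shallow aquifer: ΣF_in = 124.00 t/yr.
Flux to the second box = ΣF_in − (68.41 + 13.93) = 41.660 t/yr.
At steady state the output of the second box equals its input, 41.660 t/yr.
τ = M / F = 23460 / 41.660 = 563.1 yr.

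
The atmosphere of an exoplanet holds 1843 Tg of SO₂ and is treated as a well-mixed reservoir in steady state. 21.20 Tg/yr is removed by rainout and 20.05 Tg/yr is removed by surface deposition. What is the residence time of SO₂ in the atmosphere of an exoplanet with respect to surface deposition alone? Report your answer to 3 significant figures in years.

Residence time with respect to a single sink: τ = M / F_sink.
τ = 1843 / 20.05 = 91.92 yr.

91.9 yr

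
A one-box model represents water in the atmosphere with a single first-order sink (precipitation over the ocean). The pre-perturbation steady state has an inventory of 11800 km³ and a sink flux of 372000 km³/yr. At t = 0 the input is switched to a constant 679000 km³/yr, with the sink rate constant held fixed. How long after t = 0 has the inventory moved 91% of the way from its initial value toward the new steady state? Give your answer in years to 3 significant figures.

0.0764 yr

τ = M₀/F₀ = 11800/372000 = 0.03172 yr.
The remaining gap fraction is e^(−t/τ); 91% covered ⇒ e^(−t/τ) = 0.0900.
t = −τ ln(0.0900) = 0.03172 × 2.408 = 0.07638 yr.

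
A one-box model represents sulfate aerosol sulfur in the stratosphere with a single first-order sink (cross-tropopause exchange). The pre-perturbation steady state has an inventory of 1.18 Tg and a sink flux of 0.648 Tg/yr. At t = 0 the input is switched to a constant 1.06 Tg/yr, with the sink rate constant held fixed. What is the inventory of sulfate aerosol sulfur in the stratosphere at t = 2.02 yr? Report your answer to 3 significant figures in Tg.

The sink rate constant is k = F₀/M₀ = 0.648/1.18 = 0.5492 yr⁻¹.
Solving dM/dt = F₁ − kM with M(0) = M₀ gives M(t) = F₁/k + (M₀ − F₁/k)·e^(−kt).
F₁/k = 1.06/0.5492 = 1.9302 Tg; kt = 0.5492 × 2.02 = 1.109, e^(−kt) = 0.3298.
M(2.02) = 1.9302 + (1.18 − 1.9302) × 0.3298 = 1.9302 − 0.2474 = 1.6828 Tg.

1.68 Tg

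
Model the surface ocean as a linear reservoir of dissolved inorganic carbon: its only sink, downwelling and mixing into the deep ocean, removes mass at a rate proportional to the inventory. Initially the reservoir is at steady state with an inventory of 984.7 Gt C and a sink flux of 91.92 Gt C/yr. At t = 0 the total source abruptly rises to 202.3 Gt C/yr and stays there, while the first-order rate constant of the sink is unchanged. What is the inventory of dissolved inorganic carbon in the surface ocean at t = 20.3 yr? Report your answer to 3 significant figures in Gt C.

Residence time τ = M₀/F₀ = 10.71 yr. The eventual steady state is M_∞ = M₀·(F₁/F₀) = 984.7 × 202.3/91.92 = 2167.2 Gt C.
The anomaly ΔM(t) = M(t) − M_∞ decays as ΔM₀·e^(−t/τ) with ΔM₀ = 984.7 − 2167.2 = −1182 Gt C.
At t = 20.3 yr, e^(−t/τ) = e^(−1.895) = 0.1503, so ΔM = −177.8 Gt C and M = 2167.2 − 177.8 = 1989.4 Gt C.

1990 Gt C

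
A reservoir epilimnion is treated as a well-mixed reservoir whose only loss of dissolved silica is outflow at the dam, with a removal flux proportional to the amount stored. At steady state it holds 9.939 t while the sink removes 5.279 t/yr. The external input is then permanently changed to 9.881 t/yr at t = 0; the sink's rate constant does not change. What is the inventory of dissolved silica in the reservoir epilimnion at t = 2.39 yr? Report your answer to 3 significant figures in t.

16.2 t

τ = M₀/F₀ = 9.939/5.279 = 1.883 yr; rate constant k = 1/τ.
New steady state M_∞ = F₁/k = F₁·τ = 9.881 × 1.883 = 18.603 t.
M(t) = M_∞ + (M₀ − M_∞)·e^(−t/τ); t/τ = 2.39/1.883 = 1.269, so e^(−t/τ) = 0.2810.
M(t) = 18.603 − 8.664 × 0.2810 = 16.169 t.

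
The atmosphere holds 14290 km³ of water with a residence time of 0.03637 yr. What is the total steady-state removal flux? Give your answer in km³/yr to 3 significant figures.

393000 km³/yr

F = M / τ = 14290 / 0.03637 = 392900 km³/yr.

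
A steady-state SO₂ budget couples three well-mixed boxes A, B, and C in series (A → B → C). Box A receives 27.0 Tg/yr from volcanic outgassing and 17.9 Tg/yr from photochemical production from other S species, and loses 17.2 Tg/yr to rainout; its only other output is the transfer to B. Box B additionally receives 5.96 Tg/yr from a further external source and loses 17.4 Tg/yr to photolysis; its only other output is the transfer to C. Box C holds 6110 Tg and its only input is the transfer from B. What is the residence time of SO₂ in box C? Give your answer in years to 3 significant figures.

Box A: F(A→B) = (27.0 + 17.9) − 17.2 = 27.700 Tg/yr.
Box B: F(B→C) = (27.700 + 5.96) − 17.4 = 16.260 Tg/yr.
Box C throughput = its input = 16.260 Tg/yr; τ = 6110 / 16.260 = 375.8 yr.

376 yr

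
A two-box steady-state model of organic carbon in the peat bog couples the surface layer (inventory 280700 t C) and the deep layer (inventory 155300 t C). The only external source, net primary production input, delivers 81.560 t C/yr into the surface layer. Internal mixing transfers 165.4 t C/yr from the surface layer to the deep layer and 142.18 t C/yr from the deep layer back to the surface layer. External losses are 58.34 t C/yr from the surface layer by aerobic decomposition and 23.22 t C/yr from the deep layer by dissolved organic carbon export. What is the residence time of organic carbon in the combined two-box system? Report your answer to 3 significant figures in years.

5350 yr

For the system as a whole, the A↔B exchange is internal and contributes nothing to the throughput; only the external sinks remove mass.
M_total = 280700 + 155300 = 436000 t C.
ΣF_external_out = 58.34 + 23.22 = 81.560 t C/yr.
τ = M_total / ΣF_ext = 436000 / 81.560 = 5346 yr.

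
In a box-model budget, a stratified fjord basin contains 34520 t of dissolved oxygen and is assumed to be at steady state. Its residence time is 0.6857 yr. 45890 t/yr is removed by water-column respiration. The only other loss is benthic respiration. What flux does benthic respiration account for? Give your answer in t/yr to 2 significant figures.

4500 t/yr

Total removal F = M/τ = 34520 / 0.6857 = 50340 t/yr.
Benthic respiration = F − (45890) = 50340 − 45890 = 4453 t/yr.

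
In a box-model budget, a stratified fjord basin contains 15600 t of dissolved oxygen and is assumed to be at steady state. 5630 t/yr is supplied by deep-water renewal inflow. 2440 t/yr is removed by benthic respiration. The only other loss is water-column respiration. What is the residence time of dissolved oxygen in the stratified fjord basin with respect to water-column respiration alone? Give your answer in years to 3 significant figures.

At steady state ΣF_in = ΣF_out.
ΣF_in = 5630.0 t/yr.
Water-column respiration flux = ΣF_in − (2440) = 5630.0 − 2440 = 3190 t/yr.
τ = M / F = 15600 / 3190 = 4.890 yr.

4.89 yr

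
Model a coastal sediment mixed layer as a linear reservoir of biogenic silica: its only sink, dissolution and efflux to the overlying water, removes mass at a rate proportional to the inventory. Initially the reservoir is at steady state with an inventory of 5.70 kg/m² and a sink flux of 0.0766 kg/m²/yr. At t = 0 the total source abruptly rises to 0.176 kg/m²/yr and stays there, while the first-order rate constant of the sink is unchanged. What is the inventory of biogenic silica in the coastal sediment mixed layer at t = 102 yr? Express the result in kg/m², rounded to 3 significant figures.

Residence time τ = M₀/F₀ = 74.41 yr. The eventual steady state is M_∞ = M₀·(F₁/F₀) = 5.70 × 0.176/0.0766 = 13.097 kg/m².
The anomaly ΔM(t) = M(t) − M_∞ decays as ΔM₀·e^(−t/τ) with ΔM₀ = 5.70 − 13.097 = −7.397 kg/m².
At t = 102 yr, e^(−t/τ) = e^(−1.371) = 0.2539, so ΔM = −1.878 kg/m² and M = 13.097 − 1.878 = 11.218 kg/m².

11.2 kg/m²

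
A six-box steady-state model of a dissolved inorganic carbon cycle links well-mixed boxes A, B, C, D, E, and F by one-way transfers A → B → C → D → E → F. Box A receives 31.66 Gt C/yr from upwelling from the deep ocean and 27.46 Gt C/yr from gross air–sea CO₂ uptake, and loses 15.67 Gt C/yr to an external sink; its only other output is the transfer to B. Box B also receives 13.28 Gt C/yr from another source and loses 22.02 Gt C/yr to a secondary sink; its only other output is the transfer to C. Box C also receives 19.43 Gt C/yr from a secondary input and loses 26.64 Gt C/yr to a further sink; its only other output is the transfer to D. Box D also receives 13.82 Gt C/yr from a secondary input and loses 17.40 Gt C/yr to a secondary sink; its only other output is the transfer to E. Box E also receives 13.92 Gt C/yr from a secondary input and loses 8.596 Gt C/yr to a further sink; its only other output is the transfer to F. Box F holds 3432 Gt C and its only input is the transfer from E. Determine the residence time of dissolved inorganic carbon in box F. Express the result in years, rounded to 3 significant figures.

117 yr

Box A: F(A→B) = (31.66 + 27.46) − 15.67 = 43.450 Gt C/yr.
Box B: F(B→C) = (43.450 + 13.28) − 22.02 = 34.710 Gt C/yr.
Box C: F(C→D) = (34.710 + 19.43) − 26.64 = 27.500 Gt C/yr.
Box D: F(D→E) = (27.500 + 13.82) − 17.40 = 23.920 Gt C/yr.
Box E: F(E→F) = (23.920 + 13.92) − 8.596 = 29.244 Gt C/yr.
Box F throughput = its input = 29.244 Gt C/yr; τ = 3432 / 29.244 = 117.4 yr.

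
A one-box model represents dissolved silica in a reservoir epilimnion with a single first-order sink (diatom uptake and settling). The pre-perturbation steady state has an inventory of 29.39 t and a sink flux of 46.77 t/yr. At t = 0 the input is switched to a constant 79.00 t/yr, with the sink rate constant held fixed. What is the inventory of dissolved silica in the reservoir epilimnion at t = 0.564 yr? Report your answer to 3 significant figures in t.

41.4 t

The sink rate constant is k = F₀/M₀ = 46.77/29.39 = 1.591 yr⁻¹.
Solving dM/dt = F₁ − kM with M(0) = M₀ gives M(t) = F₁/k + (M₀ − F₁/k)·e^(−kt).
F₁/k = 79.00/1.591 = 49.643 t; kt = 1.591 × 0.564 = 0.8975, e^(−kt) = 0.4076.
M(0.564) = 49.643 + (29.39 − 49.643) × 0.4076 = 49.643 − 8.255 = 41.388 t.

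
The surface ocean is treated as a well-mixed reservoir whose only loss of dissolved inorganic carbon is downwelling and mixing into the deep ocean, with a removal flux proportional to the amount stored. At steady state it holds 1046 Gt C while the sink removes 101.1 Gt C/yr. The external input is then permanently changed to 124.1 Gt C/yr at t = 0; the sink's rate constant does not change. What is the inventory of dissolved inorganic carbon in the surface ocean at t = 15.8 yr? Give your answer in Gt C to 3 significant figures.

Residence time τ = M₀/F₀ = 10.35 yr. The eventual steady state is M_∞ = M₀·(F₁/F₀) = 1046 × 124.1/101.1 = 1284.0 Gt C.
The anomaly ΔM(t) = M(t) − M_∞ decays as ΔM₀·e^(−t/τ) with ΔM₀ = 1046 − 1284.0 = −238.0 Gt C.
At t = 15.8 yr, e^(−t/τ) = e^(−1.527) = 0.2172, so ΔM = −51.68 Gt C and M = 1284.0 − 51.68 = 1232.3 Gt C.

1230 Gt C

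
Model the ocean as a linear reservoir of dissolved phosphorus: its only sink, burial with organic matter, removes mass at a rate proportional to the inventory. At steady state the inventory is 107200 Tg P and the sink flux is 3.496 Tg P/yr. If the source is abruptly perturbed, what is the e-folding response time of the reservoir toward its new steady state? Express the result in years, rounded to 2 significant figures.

31000 yr

For a linear reservoir the response time equals the residence time τ = M/F.
τ = 107200 / 3.496 = 30660 yr.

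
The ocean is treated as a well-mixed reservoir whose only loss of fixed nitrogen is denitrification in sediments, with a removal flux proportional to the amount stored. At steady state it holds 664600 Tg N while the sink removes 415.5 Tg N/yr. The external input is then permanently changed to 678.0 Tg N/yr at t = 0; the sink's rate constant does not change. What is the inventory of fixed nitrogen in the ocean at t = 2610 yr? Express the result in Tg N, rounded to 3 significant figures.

1.00×10^6 Tg N

The sink rate constant is k = F₀/M₀ = 415.5/664600 = 0.0006252 yr⁻¹.
Solving dM/dt = F₁ − kM with M(0) = M₀ gives M(t) = F₁/k + (M₀ − F₁/k)·e^(−kt).
F₁/k = 678.0/0.0006252 = 1.0845×10^6 Tg N; kt = 0.0006252 × 2610 = 1.632, e^(−kt) = 0.1956.
M(2610) = 1.0845×10^6 + (664600 − 1.0845×10^6) × 0.1956 = 1.0845×10^6 − 82120 = 1.0024×10^6 Tg N.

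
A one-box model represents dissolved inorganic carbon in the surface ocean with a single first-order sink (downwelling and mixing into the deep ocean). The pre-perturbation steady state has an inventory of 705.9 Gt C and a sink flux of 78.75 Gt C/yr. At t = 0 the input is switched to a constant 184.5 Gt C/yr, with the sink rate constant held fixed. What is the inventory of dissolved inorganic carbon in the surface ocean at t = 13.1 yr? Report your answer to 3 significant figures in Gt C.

The sink rate constant is k = F₀/M₀ = 78.75/705.9 = 0.1116 yr⁻¹.
Solving dM/dt = F₁ − kM with M(0) = M₀ gives M(t) = F₁/k + (M₀ − F₁/k)·e^(−kt).
F₁/k = 184.5/0.1116 = 1653.8 Gt C; kt = 0.1116 × 13.1 = 1.461, e^(−kt) = 0.2319.
M(13.1) = 1653.8 + (705.9 − 1653.8) × 0.2319 = 1653.8 − 219.8 = 1434.0 Gt C.

1430 Gt C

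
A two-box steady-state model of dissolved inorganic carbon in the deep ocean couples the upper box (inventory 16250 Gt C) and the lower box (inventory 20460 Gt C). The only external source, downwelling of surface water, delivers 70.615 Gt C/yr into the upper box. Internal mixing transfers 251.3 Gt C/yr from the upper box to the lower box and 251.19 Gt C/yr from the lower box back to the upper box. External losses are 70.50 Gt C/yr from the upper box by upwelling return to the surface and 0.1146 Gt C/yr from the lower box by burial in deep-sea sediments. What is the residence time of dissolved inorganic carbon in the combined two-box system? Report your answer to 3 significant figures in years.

Treat the two boxes together as one reservoir: the mixing fluxes between them are internal recycling, so τ = ΣM / Σ(external losses).
M_total = 16250 + 20460 = 36710 Gt C.
ΣF_external_out = 70.50 + 0.1146 = 70.615 Gt C/yr.
τ = M_total / ΣF_ext = 36710 / 70.615 = 519.9 yr.

520 yr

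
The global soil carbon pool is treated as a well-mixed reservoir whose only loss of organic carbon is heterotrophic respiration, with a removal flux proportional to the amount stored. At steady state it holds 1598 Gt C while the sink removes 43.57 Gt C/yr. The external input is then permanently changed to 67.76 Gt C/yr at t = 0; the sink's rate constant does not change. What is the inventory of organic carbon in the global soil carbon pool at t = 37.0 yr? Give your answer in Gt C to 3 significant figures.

The sink rate constant is k = F₀/M₀ = 43.57/1598 = 0.02727 yr⁻¹.
Solving dM/dt = F₁ − kM with M(0) = M₀ gives M(t) = F₁/k + (M₀ − F₁/k)·e^(−kt).
F₁/k = 67.76/0.02727 = 2485.2 Gt C; kt = 0.02727 × 37.0 = 1.009, e^(−kt) = 0.3647.
M(37.0) = 2485.2 + (1598 − 2485.2) × 0.3647 = 2485.2 − 323.5 = 2161.7 Gt C.

2160 Gt C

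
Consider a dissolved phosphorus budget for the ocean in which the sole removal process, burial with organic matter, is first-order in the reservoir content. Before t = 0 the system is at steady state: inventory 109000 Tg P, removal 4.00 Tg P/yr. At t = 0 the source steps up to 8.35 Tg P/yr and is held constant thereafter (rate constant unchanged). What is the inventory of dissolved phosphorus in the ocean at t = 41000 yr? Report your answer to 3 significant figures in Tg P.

Residence time τ = M₀/F₀ = 27250 yr. The eventual steady state is M_∞ = M₀·(F₁/F₀) = 109000 × 8.35/4.00 = 227540 Tg P.
The anomaly ΔM(t) = M(t) − M_∞ decays as ΔM₀·e^(−t/τ) with ΔM₀ = 109000 − 227540 = −118500 Tg P.
At t = 41000 yr, e^(−t/τ) = e^(−1.505) = 0.2221, so ΔM = −26330 Tg P and M = 227540 − 26330 = 201210 Tg P.

201000 Tg P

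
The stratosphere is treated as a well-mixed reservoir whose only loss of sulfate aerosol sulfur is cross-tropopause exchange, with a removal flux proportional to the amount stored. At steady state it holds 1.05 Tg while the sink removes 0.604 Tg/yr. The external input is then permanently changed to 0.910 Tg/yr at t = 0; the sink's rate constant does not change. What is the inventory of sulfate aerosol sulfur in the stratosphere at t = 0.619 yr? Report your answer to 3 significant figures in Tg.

The sink rate constant is k = F₀/M₀ = 0.604/1.05 = 0.5752 yr⁻¹.
Solving dM/dt = F₁ − kM with M(0) = M₀ gives M(t) = F₁/k + (M₀ − F₁/k)·e^(−kt).
F₁/k = 0.910/0.5752 = 1.5820 Tg; kt = 0.5752 × 0.619 = 0.3561, e^(−kt) = 0.7004.
M(0.619) = 1.5820 + (1.05 − 1.5820) × 0.7004 = 1.5820 − 0.3726 = 1.2094 Tg.

1.21 Tg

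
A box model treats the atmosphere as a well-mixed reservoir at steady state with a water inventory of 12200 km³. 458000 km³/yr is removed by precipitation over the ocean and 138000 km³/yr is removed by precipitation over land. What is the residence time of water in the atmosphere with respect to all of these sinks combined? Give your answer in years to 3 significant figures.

Total removal flux = 458000 + 138000 = 596000 km³/yr.
τ = M / ΣF_out = 12200 / 596000 = 0.02047 yr.

0.0205 yr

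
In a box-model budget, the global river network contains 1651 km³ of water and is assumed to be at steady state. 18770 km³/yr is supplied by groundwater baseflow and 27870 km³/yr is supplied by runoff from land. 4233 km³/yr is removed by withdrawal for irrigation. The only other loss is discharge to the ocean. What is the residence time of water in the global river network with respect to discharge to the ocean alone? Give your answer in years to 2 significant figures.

0.039 yr

At steady state ΣF_in = ΣF_out.
ΣF_in = 18770 + 27870 = 46640 km³/yr.
Discharge to the ocean flux = ΣF_in − (4233) = 46640 − 4233 = 42410 km³/yr.
τ = M / F = 1651 / 42410 = 0.03893 yr.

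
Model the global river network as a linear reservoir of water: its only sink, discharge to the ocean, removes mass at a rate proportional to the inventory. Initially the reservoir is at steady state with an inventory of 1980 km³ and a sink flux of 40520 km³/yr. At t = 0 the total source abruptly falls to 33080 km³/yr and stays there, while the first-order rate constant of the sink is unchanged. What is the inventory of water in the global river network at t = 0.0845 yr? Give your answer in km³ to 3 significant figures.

Residence time τ = M₀/F₀ = 0.04886 yr. The eventual steady state is M_∞ = M₀·(F₁/F₀) = 1980 × 33080/40520 = 1616.4 km³.
The anomaly ΔM(t) = M(t) − M_∞ decays as ΔM₀·e^(−t/τ) with ΔM₀ = 1980 − 1616.4 = 363.6 km³.
At t = 0.0845 yr, e^(−t/τ) = e^(−1.729) = 0.1774, so ΔM = 64.50 km³ and M = 1616.4 + 64.50 = 1680.9 km³.

1680 km³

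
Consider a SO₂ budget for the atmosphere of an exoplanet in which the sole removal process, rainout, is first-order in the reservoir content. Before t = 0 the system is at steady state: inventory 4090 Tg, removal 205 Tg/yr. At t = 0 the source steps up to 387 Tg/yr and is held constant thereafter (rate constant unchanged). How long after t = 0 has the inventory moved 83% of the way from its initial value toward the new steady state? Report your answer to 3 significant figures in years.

τ = M₀/F₀ = 4090/205 = 19.95 yr.
The remaining gap fraction is e^(−t/τ); 83% covered ⇒ e^(−t/τ) = 0.170.
t = −τ ln(0.170) = 19.95 × 1.772 = 35.35 yr.

35.4 yr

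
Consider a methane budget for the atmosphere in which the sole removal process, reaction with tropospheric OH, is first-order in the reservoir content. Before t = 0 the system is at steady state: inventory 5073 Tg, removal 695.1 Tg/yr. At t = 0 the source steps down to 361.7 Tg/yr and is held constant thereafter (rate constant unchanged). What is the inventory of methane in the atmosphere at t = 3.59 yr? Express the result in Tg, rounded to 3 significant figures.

Residence time τ = M₀/F₀ = 7.298 yr. The eventual steady state is M_∞ = M₀·(F₁/F₀) = 5073 × 361.7/695.1 = 2639.8 Tg.
The anomaly ΔM(t) = M(t) − M_∞ decays as ΔM₀·e^(−t/τ) with ΔM₀ = 5073 − 2639.8 = 2433 Tg.
At t = 3.59 yr, e^(−t/τ) = e^(−0.4919) = 0.6115, so ΔM = 1488 Tg and M = 2639.8 + 1488 = 4127.6 Tg.

4130 Tg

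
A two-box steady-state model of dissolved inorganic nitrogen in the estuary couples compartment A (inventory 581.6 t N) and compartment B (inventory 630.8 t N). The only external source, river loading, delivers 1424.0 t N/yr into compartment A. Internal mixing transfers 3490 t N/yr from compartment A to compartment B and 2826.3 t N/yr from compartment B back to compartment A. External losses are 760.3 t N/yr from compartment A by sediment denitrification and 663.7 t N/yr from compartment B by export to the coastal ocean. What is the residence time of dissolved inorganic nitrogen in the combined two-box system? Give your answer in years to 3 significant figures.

Treat the two boxes together as one reservoir: the mixing fluxes between them are internal recycling, so τ = ΣM / Σ(external losses).
M_total = 581.6 + 630.8 = 1212.4 t N.
ΣF_external_out = 760.3 + 663.7 = 1424.0 t N/yr.
τ = M_total / ΣF_ext = 1212.4 / 1424.0 = 0.8514 yr.

0.851 yr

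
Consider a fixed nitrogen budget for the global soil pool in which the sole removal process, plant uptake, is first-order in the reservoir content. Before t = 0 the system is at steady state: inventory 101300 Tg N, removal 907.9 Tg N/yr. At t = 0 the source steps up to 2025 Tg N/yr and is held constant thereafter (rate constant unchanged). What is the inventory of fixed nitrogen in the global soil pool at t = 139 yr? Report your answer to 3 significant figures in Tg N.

The sink rate constant is k = F₀/M₀ = 907.9/101300 = 0.008962 yr⁻¹.
Solving dM/dt = F₁ − kM with M(0) = M₀ gives M(t) = F₁/k + (M₀ − F₁/k)·e^(−kt).
F₁/k = 2025/0.008962 = 225940 Tg N; kt = 0.008962 × 139 = 1.246, e^(−kt) = 0.2877.
M(139) = 225940 + (101300 − 225940) × 0.2877 = 225940 − 35860 = 190080 Tg N.

190000 Tg N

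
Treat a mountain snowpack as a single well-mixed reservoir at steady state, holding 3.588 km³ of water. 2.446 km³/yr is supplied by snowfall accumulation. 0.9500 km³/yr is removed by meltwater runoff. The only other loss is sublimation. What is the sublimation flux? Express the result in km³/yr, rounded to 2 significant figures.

1.5 km³/yr

At steady state ΣF_in = ΣF_out.
ΣF_in = 2.4460 km³/yr.
Sublimation flux = ΣF_in − (0.9500) = 2.4460 − 0.9500 = 1.496 km³/yr.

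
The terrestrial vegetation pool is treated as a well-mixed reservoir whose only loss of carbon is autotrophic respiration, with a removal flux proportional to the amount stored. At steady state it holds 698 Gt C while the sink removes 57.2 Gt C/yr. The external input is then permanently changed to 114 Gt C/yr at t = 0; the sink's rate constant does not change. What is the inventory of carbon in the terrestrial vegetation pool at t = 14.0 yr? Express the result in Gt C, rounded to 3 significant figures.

τ = M₀/F₀ = 698/57.2 = 12.20 yr; rate constant k = 1/τ.
New steady state M_∞ = F₁/k = F₁·τ = 114 × 12.20 = 1391.1 Gt C.
M(t) = M_∞ + (M₀ − M_∞)·e^(−t/τ); t/τ = 14.0/12.20 = 1.147, so e^(−t/τ) = 0.3175.
M(t) = 1391.1 − 693.1 × 0.3175 = 1171.1 Gt C.

1170 Gt C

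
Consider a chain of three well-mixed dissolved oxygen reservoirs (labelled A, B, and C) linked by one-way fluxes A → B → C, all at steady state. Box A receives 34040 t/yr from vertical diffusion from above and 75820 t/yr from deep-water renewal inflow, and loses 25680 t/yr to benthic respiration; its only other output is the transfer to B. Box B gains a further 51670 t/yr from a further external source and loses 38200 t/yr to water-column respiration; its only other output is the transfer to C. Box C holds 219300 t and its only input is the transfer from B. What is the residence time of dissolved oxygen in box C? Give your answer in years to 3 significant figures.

2.25 yr

Box A: F(A→B) = (34040 + 75820) − 25680 = 84180 t/yr.
Box B: F(B→C) = (84180 + 51670) − 38200 = 97650 t/yr.
Box C throughput = its input = 97650 t/yr; τ = 219300 / 97650 = 2.246 yr.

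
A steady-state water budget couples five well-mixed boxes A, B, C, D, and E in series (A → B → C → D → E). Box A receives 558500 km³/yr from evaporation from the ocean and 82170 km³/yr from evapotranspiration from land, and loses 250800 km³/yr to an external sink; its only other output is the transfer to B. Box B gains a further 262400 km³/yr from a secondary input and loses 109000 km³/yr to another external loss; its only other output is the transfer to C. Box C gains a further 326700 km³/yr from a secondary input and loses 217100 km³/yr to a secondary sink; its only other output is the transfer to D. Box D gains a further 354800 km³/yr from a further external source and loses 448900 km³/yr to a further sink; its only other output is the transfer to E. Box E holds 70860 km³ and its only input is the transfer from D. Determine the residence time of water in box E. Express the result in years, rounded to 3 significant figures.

0.127 yr

Box A: F(A→B) = (558500 + 82170) − 250800 = 389870 km³/yr.
Box B: F(B→C) = (389870 + 262400) − 109000 = 543270 km³/yr.
Box C: F(C→D) = (543270 + 326700) − 217100 = 652870 km³/yr.
Box D: F(D→E) = (652870 + 354800) − 448900 = 558770 km³/yr.
Box E throughput = its input = 558770 km³/yr; τ = 70860 / 558770 = 0.1268 yr.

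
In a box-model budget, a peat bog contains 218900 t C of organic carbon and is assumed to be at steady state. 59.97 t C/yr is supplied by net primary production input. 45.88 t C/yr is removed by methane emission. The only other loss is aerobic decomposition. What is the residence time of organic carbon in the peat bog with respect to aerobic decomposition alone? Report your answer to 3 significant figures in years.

15500 yr

At steady state ΣF_in = ΣF_out.
ΣF_in = 59.970 t C/yr.
Aerobic decomposition flux = ΣF_in − (45.88) = 59.970 − 45.88 = 14.09 t C/yr.
τ = M / F = 218900 / 14.09 = 15540 yr.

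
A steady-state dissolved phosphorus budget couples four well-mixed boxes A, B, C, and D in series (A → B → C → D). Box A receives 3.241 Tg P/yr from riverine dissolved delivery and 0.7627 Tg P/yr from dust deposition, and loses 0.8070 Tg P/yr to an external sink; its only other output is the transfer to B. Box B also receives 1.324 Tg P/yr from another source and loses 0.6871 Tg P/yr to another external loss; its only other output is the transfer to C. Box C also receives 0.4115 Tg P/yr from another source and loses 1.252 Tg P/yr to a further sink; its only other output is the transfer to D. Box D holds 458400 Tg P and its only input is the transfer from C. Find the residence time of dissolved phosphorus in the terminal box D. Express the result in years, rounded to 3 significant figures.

Box A: F(A→B) = (3.241 + 0.7627) − 0.8070 = 3.1967 Tg P/yr.
Box B: F(B→C) = (3.1967 + 1.324) − 0.6871 = 3.8336 Tg P/yr.
Box C: F(C→D) = (3.8336 + 0.4115) − 1.252 = 2.9931 Tg P/yr.
Box D throughput = its input = 2.9931 Tg P/yr; τ = 458400 / 2.9931 = 153200 yr.

153000 yr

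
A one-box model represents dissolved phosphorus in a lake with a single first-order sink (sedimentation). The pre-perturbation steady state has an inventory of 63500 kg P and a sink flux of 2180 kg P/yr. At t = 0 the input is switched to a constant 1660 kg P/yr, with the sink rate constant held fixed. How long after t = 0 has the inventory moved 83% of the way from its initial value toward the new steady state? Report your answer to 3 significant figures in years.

51.6 yr

τ = M₀/F₀ = 63500/2180 = 29.13 yr.
The remaining gap fraction is e^(−t/τ); 83% covered ⇒ e^(−t/τ) = 0.170.
t = −τ ln(0.170) = 29.13 × 1.772 = 51.61 yr.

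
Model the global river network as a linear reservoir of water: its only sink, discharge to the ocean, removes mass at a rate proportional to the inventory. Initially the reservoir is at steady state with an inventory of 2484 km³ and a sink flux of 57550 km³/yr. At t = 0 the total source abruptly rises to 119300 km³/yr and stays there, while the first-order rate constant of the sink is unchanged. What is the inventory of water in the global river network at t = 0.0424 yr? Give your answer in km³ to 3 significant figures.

Residence time τ = M₀/F₀ = 0.04316 yr. The eventual steady state is M_∞ = M₀·(F₁/F₀) = 2484 × 119300/57550 = 5149.3 km³.
The anomaly ΔM(t) = M(t) − M_∞ decays as ΔM₀·e^(−t/τ) with ΔM₀ = 2484 − 5149.3 = −2665 km³.
At t = 0.0424 yr, e^(−t/τ) = e^(−0.9823) = 0.3744, so ΔM = −998.0 km³ and M = 5149.3 − 998.0 = 4151.3 km³.

4150 km³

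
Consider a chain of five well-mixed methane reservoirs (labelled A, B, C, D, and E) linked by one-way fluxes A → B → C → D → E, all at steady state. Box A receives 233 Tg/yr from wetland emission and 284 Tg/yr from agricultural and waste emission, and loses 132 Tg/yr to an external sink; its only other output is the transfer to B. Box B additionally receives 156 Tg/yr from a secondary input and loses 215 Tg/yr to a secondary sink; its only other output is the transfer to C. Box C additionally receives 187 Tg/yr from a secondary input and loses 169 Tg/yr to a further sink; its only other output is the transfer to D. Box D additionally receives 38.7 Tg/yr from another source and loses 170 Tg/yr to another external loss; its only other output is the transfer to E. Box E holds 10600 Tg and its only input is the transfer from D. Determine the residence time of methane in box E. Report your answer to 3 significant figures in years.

Box A: F(A→B) = (233 + 284) − 132 = 385.00 Tg/yr.
Box B: F(B→C) = (385.00 + 156) − 215 = 326.00 Tg/yr.
Box C: F(C→D) = (326.00 + 187) − 169 = 344.00 Tg/yr.
Box D: F(D→E) = (344.00 + 38.7) − 170 = 212.70 Tg/yr.
Box E throughput = its input = 212.70 Tg/yr; τ = 10600 / 212.70 = 49.84 yr.

49.8 yr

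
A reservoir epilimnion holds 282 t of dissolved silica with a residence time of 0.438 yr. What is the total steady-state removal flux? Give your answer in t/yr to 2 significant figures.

640 t/yr

F = M / τ = 282 / 0.438 = 643.8 t/yr.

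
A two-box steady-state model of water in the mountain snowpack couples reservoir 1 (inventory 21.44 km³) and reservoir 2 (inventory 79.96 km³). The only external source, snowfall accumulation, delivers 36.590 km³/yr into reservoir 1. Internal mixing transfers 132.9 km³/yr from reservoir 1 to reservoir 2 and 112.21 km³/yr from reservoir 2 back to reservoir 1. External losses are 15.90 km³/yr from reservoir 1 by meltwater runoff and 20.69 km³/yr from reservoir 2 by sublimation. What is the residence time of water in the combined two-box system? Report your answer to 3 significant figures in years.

Residence time in the combined system uses the total inventory and the total *external* removal — internal exchanges between the two boxes cancel.
M_total = 21.44 + 79.96 = 101.40 km³.
ΣF_external_out = 15.90 + 20.69 = 36.590 km³/yr.
τ = M_total / ΣF_ext = 101.40 / 36.590 = 2.771 yr.

2.77 yr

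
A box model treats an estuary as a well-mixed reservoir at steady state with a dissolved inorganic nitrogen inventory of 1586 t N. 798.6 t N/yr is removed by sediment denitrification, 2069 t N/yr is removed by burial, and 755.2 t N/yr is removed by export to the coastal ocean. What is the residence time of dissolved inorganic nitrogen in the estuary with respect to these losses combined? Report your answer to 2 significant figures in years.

0.44 yr

Total removal = 798.6 + 2069 + 755.2 = 3622.8 t N/yr.
τ = M / ΣF_out = 1586 / 3622.8 = 0.4378 yr.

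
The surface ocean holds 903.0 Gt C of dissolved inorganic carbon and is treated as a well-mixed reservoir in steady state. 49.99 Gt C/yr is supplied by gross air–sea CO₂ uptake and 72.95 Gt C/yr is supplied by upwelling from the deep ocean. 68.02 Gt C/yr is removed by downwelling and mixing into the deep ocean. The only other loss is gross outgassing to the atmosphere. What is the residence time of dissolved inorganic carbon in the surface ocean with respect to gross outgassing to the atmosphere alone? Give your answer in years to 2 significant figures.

At steady state ΣF_in = ΣF_out.
ΣF_in = 49.99 + 72.95 = 122.94 Gt C/yr.
Gross outgassing to the atmosphere flux = ΣF_in − (68.02) = 122.94 − 68.02 = 54.92 Gt C/yr.
τ = M / F = 903.0 / 54.92 = 16.44 yr.

16 yr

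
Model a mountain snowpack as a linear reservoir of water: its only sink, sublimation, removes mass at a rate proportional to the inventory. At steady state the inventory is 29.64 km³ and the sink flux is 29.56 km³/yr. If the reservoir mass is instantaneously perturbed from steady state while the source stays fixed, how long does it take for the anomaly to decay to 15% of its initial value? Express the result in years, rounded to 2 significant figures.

For a linear reservoir the anomaly decays as exp(−t/τ) with τ = M/F = 29.64/29.56 = 1.003 yr.
exp(−t/τ) = 0.15 ⇒ t = −τ ln(0.15) = 1.003 × 1.897 = 1.902 yr.

1.9 yr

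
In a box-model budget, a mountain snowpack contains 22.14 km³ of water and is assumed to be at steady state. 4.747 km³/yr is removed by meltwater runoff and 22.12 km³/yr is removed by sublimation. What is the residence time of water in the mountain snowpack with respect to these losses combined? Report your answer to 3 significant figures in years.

Total removal = 4.747 + 22.12 = 26.867 km³/yr.
τ = M / ΣF_out = 22.14 / 26.867 = 0.8241 yr.

0.824 yr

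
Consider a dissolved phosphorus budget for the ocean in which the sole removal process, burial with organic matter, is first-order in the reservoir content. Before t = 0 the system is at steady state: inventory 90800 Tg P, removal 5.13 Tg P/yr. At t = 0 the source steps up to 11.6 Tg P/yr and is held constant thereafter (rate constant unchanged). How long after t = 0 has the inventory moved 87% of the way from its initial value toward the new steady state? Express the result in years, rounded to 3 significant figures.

τ = M₀/F₀ = 90800/5.13 = 17700 yr.
The remaining gap fraction is e^(−t/τ); 87% covered ⇒ e^(−t/τ) = 0.130.
t = −τ ln(0.130) = 17700 × 2.040 = 36110 yr.

36100 yr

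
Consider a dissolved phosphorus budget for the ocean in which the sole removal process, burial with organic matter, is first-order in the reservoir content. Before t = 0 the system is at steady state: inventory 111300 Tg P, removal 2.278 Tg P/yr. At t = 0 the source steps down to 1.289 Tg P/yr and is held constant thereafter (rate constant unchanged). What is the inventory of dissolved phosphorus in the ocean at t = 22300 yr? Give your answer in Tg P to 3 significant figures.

Residence time τ = M₀/F₀ = 48860 yr. The eventual steady state is M_∞ = M₀·(F₁/F₀) = 111300 × 1.289/2.278 = 62979 Tg P.
The anomaly ΔM(t) = M(t) − M_∞ decays as ΔM₀·e^(−t/τ) with ΔM₀ = 111300 − 62979 = 48320 Tg P.
At t = 22300 yr, e^(−t/τ) = e^(−0.4564) = 0.6335, so ΔM = 30610 Tg P and M = 62979 + 30610 = 93593 Tg P.

93600 Tg P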